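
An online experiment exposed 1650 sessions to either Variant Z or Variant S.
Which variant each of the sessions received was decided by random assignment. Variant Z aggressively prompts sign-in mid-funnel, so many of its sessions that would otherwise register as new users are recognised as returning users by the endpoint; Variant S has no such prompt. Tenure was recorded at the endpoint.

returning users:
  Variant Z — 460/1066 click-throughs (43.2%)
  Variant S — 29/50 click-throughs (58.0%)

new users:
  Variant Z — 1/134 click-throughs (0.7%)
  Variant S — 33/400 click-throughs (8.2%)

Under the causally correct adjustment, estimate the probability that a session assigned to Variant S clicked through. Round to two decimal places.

0.14

User tenure is downstream of the variant. One should not condition on a consequence of treatment, so the overall rates are the right comparison.
So P(outcome | do(Variant S)) is just the pooled rate for Variant S: 62/450 = 0.138.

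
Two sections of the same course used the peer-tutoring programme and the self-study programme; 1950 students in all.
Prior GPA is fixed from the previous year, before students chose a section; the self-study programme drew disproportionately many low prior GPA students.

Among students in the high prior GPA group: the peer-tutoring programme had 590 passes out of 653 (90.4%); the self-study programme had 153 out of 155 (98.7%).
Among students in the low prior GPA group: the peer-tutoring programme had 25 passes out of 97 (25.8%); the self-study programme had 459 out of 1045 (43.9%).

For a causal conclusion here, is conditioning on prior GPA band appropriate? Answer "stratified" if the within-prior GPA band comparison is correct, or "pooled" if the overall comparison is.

Prior GPA band is set before the teaching method has any effect — it is not caused by the teaching method — and it independently drives the outcome. That makes it a confounder, so the causal comparison is within prior GPA band levels.
Within each level — high prior GPA: 90.4% vs 98.7%; low prior GPA: 25.8% vs 43.9% — the self-study programme is higher every time.

stratified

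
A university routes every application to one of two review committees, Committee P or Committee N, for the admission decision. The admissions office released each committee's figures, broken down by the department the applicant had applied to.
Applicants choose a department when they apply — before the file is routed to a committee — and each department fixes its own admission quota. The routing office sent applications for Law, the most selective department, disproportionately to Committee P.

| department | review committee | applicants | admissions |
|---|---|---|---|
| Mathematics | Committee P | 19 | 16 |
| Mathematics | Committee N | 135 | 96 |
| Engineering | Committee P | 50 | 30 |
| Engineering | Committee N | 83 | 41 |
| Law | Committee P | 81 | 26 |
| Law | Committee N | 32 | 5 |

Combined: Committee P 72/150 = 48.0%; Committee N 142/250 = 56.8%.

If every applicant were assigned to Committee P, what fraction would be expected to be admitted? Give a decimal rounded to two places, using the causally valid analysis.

Committee P is higher inside every department stratum but Committee N is higher in aggregate. Whether to stratify depends on how department relates to the review committee.
Department satisfies the back-door criterion: it is not a descendant of the review committee, and it blocks the spurious path from review committee to outcome. Adjusting for it (i.e., using the within-department rates) gives the causal effect.
Standardising Committee P to the population department mix: 0.385·16/19 + 0.333·30/50 + 0.282·26/81 = 0.614.

0.61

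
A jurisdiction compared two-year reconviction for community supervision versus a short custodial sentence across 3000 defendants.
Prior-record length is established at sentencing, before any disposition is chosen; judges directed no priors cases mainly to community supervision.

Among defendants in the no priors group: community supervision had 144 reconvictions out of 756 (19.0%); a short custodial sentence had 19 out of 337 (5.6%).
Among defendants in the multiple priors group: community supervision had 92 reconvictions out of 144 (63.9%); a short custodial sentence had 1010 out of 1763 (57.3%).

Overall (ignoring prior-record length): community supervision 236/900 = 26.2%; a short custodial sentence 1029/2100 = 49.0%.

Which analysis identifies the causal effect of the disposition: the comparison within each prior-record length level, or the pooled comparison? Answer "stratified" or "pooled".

The prior-record length-specific comparison favours a short custodial sentence throughout, but the pooled figures favour community supervision. The question is whether to condition on prior-record length.
Prior-record length satisfies the back-door criterion: it is not a descendant of the disposition, and it blocks the spurious path from disposition to outcome. Adjusting for it (i.e., using the within-prior-record length rates) gives the causal effect.
Within each level — no priors: 19.0% vs 5.6%; multiple priors: 63.9% vs 57.3% — a short custodial sentence is lower every time.

stratified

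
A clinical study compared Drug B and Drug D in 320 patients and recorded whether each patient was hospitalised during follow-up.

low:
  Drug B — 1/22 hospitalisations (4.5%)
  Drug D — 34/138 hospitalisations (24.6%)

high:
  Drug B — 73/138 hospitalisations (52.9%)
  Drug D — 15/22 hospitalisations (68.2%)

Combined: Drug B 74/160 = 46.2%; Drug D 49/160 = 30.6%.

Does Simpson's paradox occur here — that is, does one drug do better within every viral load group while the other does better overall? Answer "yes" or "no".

Within each viral load level (low 4.5% vs 24.6%; high 52.9% vs 68.2%), Drug B has the lower rate every time. Pooled: 46.2% vs 30.6% — Drug D has the lower rate overall. The two comparisons disagree.

yes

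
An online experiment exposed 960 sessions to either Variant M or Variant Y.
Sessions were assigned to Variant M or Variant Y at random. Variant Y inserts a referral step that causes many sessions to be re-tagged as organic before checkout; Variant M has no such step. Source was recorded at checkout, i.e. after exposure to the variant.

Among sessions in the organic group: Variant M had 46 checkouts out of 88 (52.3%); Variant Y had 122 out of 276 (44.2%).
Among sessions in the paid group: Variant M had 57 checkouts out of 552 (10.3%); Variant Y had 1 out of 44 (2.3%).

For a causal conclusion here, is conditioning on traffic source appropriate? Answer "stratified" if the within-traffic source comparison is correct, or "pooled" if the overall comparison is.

The distribution of traffic source is itself part of what the variant does — it is an intermediate outcome. Holding it fixed would remove that part of the effect; the total effect is the pooled difference.
Pooled: Variant M 16.1% vs Variant Y 38.4%; Variant Y is higher overall.

pooled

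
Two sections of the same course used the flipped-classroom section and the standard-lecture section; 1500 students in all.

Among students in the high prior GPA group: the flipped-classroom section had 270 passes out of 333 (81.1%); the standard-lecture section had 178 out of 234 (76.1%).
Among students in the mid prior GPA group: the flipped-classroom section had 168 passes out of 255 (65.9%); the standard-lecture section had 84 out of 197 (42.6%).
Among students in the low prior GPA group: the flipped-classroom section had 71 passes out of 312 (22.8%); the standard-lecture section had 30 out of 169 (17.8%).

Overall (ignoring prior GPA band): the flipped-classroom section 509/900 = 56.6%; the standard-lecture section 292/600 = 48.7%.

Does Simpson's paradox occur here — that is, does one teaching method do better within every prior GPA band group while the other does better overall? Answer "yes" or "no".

no

Within each prior GPA band level (high prior GPA 81.1% vs 76.1%; mid prior GPA 65.9% vs 42.6%; low prior GPA 22.8% vs 17.8%), the flipped-classroom section has the higher rate every time. Pooled: 56.6% vs 48.7% — the flipped-classroom section has the higher rate overall. They agree.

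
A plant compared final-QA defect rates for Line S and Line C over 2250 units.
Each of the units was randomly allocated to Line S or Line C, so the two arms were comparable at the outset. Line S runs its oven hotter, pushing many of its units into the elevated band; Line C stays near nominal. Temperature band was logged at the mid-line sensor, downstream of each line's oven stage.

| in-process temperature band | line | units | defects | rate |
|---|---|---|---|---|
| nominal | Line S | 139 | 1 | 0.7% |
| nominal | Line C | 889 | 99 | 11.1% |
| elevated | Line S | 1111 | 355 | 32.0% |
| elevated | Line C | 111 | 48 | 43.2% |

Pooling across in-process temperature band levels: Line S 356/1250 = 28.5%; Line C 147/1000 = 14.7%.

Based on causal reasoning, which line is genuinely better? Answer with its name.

Line C

Stratifying would compare lines among units the lines themselves sorted into in-process temperature band groups — a form of selection on an intermediate. The unconditioned pooled rates give the total causal effect.
Pooled: Line S 28.5% vs Line C 14.7%; Line C is lower overall.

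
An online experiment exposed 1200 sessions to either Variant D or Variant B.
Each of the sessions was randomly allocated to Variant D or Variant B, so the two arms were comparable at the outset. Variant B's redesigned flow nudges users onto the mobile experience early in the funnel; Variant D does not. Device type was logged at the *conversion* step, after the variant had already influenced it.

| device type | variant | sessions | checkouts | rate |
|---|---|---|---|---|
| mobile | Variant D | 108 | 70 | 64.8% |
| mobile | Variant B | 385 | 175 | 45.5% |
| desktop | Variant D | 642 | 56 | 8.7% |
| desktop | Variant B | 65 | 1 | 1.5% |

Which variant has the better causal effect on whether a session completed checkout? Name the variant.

Variant B

The distribution of device type is itself part of what the variant does — it is an intermediate outcome. Holding it fixed would remove that part of the effect; the total effect is the pooled difference.
Pooled: Variant D 16.8% vs Variant B 39.1%; Variant B is higher overall.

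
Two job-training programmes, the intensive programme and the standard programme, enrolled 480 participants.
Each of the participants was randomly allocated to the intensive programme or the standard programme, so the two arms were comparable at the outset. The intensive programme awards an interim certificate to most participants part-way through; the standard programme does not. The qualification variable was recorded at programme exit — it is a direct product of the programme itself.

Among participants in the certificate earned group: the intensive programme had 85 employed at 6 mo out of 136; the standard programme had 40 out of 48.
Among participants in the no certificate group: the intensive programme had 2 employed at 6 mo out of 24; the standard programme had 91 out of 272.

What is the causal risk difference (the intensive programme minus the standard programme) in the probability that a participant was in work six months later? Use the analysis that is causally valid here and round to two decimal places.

The qualification attained during the programme-specific comparison favours the standard programme throughout, but the pooled figures favour the intensive programme. The question is whether to condition on qualification attained during the programme.
Qualification attained during the programme is downstream of the programme. One should not condition on a consequence of treatment, so the overall rates are the right comparison.
The causal difference is the pooled difference: 0.544 − 0.409 = +0.134.

+0.13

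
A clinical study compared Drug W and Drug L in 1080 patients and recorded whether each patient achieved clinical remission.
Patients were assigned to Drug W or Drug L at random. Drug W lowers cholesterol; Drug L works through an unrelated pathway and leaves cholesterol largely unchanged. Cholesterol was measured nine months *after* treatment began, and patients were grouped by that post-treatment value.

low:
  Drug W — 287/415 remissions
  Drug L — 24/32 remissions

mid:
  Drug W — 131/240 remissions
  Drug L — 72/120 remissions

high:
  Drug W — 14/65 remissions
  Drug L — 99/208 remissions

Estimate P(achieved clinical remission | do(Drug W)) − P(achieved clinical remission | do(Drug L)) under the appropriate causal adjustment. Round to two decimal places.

The stratified and pooled comparisons disagree (Drug L wins within each cholesterol; Drug W wins overall), so the answer turns on the causal role of cholesterol.
Cholesterol is downstream of the drug. One should not condition on a consequence of treatment, so the overall rates are the right comparison.
The causal difference is the pooled difference: 0.600 − 0.542 = +0.058.

+0.06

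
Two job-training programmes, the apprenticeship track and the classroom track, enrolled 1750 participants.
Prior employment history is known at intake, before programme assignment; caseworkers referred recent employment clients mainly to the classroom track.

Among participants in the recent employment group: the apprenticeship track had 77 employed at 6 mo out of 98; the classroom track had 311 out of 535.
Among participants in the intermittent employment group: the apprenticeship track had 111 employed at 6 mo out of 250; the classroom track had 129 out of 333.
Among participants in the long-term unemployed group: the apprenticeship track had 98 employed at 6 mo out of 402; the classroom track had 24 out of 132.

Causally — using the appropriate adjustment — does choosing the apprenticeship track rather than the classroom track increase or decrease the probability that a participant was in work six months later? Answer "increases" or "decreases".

Prior employment history is set before the programme has any effect — it is not caused by the programme — and it independently drives the outcome. That makes it a confounder, so the causal comparison is within prior employment history levels.
Within each level — recent employment: 78.6% vs 58.1%; intermittent employment: 44.4% vs 38.7%; long-term unemployed: 24.4% vs 18.2% — the apprenticeship track is higher every time.

increases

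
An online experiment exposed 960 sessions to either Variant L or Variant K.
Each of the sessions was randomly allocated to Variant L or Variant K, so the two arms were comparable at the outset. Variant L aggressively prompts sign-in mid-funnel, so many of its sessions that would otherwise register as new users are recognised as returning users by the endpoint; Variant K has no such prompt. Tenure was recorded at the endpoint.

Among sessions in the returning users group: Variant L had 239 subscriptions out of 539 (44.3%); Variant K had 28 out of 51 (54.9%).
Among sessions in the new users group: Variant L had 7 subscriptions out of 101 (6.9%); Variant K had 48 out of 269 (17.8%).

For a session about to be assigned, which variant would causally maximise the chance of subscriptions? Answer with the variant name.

Within every user tenure level Variant K has the higher rate, yet pooled Variant L does — Simpson's reversal.
User tenure here is a post-treatment variable shaped by the variant; conditioning on it would introduce bias rather than remove it. The overall comparison is the causal one.
Pooled: Variant L 38.4% vs Variant K 23.8%; Variant L is higher overall.

Variant L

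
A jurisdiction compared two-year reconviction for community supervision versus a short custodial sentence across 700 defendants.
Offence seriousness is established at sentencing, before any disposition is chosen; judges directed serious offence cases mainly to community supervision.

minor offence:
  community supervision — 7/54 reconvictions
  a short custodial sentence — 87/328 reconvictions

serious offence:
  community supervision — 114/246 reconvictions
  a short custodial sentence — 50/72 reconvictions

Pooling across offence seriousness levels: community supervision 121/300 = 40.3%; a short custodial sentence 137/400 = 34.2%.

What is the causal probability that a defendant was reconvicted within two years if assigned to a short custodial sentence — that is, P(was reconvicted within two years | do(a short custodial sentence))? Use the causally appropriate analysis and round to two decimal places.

0.46

The offence seriousness-specific comparison favours community supervision throughout, but the pooled figures favour a short custodial sentence. The question is whether to condition on offence seriousness.
Offence seriousness is set before the disposition has any effect — it is not caused by the disposition — and it independently drives the outcome. That makes it a confounder, so the causal comparison is within offence seriousness levels.
Standardising a short custodial sentence to the population offence seriousness mix: 0.546·87/328 + 0.454·50/72 = 0.460.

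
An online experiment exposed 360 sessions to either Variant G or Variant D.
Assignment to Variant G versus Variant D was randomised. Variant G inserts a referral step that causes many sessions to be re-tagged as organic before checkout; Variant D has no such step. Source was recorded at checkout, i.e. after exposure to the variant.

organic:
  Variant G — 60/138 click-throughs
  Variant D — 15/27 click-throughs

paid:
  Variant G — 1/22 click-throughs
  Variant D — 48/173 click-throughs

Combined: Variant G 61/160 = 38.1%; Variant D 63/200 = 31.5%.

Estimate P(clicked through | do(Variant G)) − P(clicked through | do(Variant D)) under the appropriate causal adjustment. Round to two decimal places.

+0.07

Traffic source is downstream of the variant. One should not condition on a consequence of treatment, so the overall rates are the right comparison.
The causal difference is the pooled difference: 0.381 − 0.315 = +0.066.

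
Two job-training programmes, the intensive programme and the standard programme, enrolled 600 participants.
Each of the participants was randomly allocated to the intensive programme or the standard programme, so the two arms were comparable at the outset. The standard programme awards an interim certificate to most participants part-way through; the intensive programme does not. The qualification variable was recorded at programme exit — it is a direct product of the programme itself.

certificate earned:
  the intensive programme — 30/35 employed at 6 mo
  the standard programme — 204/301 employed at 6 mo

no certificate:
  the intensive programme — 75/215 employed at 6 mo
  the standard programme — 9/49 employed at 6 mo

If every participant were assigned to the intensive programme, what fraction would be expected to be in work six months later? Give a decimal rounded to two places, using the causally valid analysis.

0.42

Because the programme influences qualification attained during the programme, qualification attained during the programme is a post-treatment mediator, not a confounder. Stratifying on it would bias the estimate; the causal effect is the crude pooled difference.
So P(outcome | do(the intensive programme)) is just the pooled rate for the intensive programme: 105/250 = 0.420.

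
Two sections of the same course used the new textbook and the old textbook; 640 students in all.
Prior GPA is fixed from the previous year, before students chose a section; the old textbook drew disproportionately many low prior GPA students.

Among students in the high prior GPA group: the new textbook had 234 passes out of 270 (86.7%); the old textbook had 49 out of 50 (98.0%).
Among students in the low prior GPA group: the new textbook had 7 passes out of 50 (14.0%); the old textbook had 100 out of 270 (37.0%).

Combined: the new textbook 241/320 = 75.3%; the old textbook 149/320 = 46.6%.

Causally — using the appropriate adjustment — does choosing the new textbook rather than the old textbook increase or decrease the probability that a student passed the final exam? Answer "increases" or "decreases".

Prior GPA band differs across teaching methods for reasons unrelated to any effect of the teaching method itself, and it separately predicts the outcome — a classic confounder. We must compare within prior GPA band levels.
Within each level — high prior GPA: 86.7% vs 98.0%; low prior GPA: 14.0% vs 37.0% — the old textbook is higher every time.

decreases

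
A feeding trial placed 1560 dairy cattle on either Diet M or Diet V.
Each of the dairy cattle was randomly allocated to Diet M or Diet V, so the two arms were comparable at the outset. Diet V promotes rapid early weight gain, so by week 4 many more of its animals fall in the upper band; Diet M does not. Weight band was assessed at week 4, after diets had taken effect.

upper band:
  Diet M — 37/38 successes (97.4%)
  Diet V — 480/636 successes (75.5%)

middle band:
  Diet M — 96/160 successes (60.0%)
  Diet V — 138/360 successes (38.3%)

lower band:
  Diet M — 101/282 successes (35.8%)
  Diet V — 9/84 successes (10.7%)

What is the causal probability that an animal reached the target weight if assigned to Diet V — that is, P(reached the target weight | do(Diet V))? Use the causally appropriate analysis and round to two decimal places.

0.58

Diet M is higher inside every week-4 weight band stratum but Diet V is higher in aggregate. Whether to stratify depends on how week-4 weight band relates to the diet.
Week-4 weight band is downstream of the diet. One should not condition on a consequence of treatment, so the overall rates are the right comparison.
So P(outcome | do(Diet V)) is just the pooled rate for Diet V: 627/1080 = 0.581.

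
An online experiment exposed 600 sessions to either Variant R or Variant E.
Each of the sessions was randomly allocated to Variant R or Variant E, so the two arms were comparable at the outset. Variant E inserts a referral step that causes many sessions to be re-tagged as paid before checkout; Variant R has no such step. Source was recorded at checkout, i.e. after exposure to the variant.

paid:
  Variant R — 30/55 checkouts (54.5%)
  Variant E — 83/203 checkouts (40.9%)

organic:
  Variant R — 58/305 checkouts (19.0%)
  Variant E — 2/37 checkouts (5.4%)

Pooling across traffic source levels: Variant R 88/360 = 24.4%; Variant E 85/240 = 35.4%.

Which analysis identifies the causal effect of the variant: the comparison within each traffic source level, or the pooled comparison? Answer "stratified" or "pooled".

The traffic source-specific comparison favours Variant R throughout, but the pooled figures favour Variant E. The question is whether to condition on traffic source.
Stratifying would compare variants among sessions the variants themselves sorted into traffic source groups — a form of selection on an intermediate. The unconditioned pooled rates give the total causal effect.
Pooled: Variant R 24.4% vs Variant E 35.4%; Variant E is higher overall.

pooled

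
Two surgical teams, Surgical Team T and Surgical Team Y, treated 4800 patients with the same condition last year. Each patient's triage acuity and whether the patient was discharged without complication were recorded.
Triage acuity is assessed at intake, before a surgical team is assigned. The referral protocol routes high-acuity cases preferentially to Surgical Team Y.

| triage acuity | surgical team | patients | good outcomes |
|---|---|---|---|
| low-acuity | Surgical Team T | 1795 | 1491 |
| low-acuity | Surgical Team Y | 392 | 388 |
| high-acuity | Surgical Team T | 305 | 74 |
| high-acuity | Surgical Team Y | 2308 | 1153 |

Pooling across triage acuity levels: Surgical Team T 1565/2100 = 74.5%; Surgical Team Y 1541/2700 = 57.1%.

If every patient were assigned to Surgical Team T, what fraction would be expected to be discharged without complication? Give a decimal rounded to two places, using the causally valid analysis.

Nothing the surgical team does changes triage acuity; the imbalance is an allocation artefact. With triage acuity also predicting the outcome, the pooled figure is confounded, and the within-stratum comparison is the causal one.
Standardising Surgical Team T to the population triage acuity mix: 0.456·1491/1795 + 0.544·74/305 = 0.511.

0.51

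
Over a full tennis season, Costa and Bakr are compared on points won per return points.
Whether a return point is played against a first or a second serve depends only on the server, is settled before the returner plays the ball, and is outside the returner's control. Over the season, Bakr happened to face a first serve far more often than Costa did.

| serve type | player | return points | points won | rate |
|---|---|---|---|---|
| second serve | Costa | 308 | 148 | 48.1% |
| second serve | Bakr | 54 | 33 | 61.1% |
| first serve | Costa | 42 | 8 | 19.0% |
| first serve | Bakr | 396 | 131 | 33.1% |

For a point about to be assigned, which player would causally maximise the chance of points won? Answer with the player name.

Bakr

Serve type differs across players for reasons unrelated to any effect of the player itself, and it separately predicts the outcome — a classic confounder. We must compare within serve type levels.
Within each level — second serve: 48.1% vs 61.1%; first serve: 19.0% vs 33.1% — Bakr is higher every time.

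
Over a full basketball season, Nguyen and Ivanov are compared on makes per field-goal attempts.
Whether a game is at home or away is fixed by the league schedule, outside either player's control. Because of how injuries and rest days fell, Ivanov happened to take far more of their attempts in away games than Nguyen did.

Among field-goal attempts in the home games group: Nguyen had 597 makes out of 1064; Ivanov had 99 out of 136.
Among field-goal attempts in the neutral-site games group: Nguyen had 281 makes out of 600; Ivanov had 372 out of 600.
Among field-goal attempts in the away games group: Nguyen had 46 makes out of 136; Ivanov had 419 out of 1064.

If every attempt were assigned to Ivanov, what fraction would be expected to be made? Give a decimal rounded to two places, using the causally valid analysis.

0.58

Ivanov is higher inside every game venue stratum but Nguyen is higher in aggregate. Whether to stratify depends on how game venue relates to the player.
Here game venue is a common cause — it drives both which player a case falls under and the outcome. The crude comparison mixes populations; the stratum-specific rates are the causally relevant ones.
Standardising Ivanov to the population game venue mix: 0.333·99/136 + 0.333·372/600 + 0.333·419/1064 = 0.581.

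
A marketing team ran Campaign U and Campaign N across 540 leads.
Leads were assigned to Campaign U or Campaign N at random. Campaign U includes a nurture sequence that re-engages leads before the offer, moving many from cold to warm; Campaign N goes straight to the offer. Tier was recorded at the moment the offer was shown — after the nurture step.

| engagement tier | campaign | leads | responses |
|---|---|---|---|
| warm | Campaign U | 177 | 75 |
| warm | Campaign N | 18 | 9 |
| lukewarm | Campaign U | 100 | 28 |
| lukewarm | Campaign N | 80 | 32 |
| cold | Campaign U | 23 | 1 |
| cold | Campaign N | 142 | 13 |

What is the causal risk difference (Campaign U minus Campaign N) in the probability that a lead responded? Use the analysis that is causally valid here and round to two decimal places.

The stratified and pooled comparisons disagree (Campaign N wins within each engagement tier; Campaign U wins overall), so the answer turns on the causal role of engagement tier.
Engagement tier here is a post-treatment variable shaped by the campaign; conditioning on it would introduce bias rather than remove it. The overall comparison is the causal one.
The causal difference is the pooled difference: 0.347 − 0.225 = +0.122.

+0.12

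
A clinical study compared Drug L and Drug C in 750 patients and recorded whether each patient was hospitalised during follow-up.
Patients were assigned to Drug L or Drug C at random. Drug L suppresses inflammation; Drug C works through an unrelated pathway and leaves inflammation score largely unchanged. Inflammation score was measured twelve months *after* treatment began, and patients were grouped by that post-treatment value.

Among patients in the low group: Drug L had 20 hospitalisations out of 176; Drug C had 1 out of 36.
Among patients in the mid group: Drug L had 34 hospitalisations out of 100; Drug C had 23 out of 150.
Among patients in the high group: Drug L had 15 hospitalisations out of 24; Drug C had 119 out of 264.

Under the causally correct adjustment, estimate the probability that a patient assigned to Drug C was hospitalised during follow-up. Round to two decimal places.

Inflammation score here is a post-treatment variable shaped by the drug; conditioning on it would introduce bias rather than remove it. The overall comparison is the causal one.
So P(outcome | do(Drug C)) is just the pooled rate for Drug C: 143/450 = 0.318.

0.32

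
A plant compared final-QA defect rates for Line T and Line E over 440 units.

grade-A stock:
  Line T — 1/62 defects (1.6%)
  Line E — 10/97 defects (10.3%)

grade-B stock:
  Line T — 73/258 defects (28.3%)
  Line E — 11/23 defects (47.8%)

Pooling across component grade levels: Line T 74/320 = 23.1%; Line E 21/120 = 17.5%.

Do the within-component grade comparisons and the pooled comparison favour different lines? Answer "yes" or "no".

yes

Within each component grade level (grade-A stock 1.6% vs 10.3%; grade-B stock 28.3% vs 47.8%), Line T has the lower rate every time. Pooled: 23.1% vs 17.5% — Line E has the lower rate overall. The two comparisons disagree.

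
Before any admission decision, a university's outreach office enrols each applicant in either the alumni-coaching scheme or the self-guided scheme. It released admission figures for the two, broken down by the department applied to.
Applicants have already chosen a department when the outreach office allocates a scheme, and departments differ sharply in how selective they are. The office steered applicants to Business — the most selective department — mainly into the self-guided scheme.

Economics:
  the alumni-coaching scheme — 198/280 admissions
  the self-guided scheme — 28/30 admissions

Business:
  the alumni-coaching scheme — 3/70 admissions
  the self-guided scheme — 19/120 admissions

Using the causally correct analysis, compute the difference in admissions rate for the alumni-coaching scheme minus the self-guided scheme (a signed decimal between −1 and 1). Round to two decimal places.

The imbalance in department arose from how applicants were allocated, not from anything the outreach scheme did; and department independently affects the outcome. The pooled gap is confounded — condition on department.
Adjusting over the population distribution of department: 0.620·(0.707−0.933) + 0.380·(0.043−0.158) = -0.184.

-0.18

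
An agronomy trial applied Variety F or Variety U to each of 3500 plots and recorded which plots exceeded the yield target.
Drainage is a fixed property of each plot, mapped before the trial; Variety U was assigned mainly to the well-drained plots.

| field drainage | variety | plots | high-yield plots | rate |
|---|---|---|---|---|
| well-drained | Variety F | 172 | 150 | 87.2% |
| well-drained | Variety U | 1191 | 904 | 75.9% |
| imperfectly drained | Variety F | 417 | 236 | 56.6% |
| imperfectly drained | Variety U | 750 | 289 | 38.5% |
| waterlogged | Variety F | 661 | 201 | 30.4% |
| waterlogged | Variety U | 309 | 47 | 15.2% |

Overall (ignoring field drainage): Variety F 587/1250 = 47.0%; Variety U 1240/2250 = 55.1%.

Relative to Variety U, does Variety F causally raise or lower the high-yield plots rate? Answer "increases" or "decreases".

Here field drainage is a common cause — it drives both which variety a case falls under and the outcome. The crude comparison mixes populations; the stratum-specific rates are the causally relevant ones.
Within each level — well-drained: 87.2% vs 75.9%; imperfectly drained: 56.6% vs 38.5%; waterlogged: 30.4% vs 15.2% — Variety F is higher every time.

increases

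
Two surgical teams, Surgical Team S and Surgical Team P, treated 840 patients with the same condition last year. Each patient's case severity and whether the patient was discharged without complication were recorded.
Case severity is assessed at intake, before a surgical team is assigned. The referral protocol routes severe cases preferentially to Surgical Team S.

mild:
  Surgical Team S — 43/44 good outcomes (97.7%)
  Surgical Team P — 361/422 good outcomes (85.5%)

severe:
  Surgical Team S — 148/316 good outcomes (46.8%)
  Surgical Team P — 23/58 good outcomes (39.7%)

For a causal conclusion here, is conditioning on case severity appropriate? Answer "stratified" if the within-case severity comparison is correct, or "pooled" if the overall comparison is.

Surgical Team S is higher inside every case severity stratum but Surgical Team P is higher in aggregate. Whether to stratify depends on how case severity relates to the surgical team.
Case severity differs across surgical teams for reasons unrelated to any effect of the surgical team itself, and it separately predicts the outcome — a classic confounder. We must compare within case severity levels.
Within each level — mild: 97.7% vs 85.5%; severe: 46.8% vs 39.7% — Surgical Team S is higher every time.

stratified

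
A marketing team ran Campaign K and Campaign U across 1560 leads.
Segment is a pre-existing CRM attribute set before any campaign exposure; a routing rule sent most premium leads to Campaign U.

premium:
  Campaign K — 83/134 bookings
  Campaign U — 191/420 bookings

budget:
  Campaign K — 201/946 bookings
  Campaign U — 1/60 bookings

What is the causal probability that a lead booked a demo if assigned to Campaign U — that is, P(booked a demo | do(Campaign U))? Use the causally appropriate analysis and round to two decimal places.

Here customer segment is a common cause — it drives both which campaign a case falls under and the outcome. The crude comparison mixes populations; the stratum-specific rates are the causally relevant ones.
Standardising Campaign U to the population customer segment mix: 0.355·191/420 + 0.645·1/60 = 0.172.

0.17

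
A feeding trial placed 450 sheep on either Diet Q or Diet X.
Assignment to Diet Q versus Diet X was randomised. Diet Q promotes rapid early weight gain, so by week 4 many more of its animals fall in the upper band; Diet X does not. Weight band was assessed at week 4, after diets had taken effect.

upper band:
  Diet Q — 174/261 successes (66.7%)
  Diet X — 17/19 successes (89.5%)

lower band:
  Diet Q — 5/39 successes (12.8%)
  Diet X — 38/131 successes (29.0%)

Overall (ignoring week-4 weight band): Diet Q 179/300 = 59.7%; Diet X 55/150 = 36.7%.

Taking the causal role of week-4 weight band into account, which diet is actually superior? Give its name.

Within every week-4 weight band level Diet X has the higher rate, yet pooled Diet Q does — Simpson's reversal.
Week-4 weight band lies on the pathway diet → week-4 weight band → outcome, so adjusting for it blocks the indirect effect. For the total causal effect of diet, use the unadjusted pooled rates.
Pooled: Diet Q 59.7% vs Diet X 36.7%; Diet Q is higher overall.

Diet Q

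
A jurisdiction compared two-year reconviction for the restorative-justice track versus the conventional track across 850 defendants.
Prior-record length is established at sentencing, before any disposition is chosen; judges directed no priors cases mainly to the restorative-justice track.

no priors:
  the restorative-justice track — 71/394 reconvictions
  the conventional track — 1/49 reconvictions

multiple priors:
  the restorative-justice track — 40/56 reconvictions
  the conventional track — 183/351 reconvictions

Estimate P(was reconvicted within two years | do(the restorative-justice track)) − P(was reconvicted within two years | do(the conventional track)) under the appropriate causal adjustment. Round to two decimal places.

+0.18

Within every prior-record length level the conventional track has the lower rate, yet pooled the restorative-justice track does — Simpson's reversal.
Prior-record length differs across dispositions for reasons unrelated to any effect of the disposition itself, and it separately predicts the outcome — a classic confounder. We must compare within prior-record length levels.
Adjusting over the population distribution of prior-record length: 0.521·(0.180−0.020) + 0.479·(0.714−0.521) = +0.176.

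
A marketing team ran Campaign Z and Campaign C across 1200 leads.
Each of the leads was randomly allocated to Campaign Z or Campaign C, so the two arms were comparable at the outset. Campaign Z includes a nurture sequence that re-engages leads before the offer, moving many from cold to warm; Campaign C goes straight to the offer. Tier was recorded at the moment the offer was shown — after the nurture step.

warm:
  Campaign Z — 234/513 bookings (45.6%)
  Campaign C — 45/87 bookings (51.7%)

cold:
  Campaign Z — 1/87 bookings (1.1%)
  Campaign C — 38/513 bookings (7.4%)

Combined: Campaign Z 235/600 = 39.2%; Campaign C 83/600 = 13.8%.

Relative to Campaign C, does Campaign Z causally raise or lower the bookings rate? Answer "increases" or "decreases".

increases

The engagement tier-specific comparison favours Campaign C throughout, but the pooled figures favour Campaign Z. The question is whether to condition on engagement tier.
Engagement tier here is a post-treatment variable shaped by the campaign; conditioning on it would introduce bias rather than remove it. The overall comparison is the causal one.
Pooled: Campaign Z 39.2% vs Campaign C 13.8%; Campaign Z is higher overall.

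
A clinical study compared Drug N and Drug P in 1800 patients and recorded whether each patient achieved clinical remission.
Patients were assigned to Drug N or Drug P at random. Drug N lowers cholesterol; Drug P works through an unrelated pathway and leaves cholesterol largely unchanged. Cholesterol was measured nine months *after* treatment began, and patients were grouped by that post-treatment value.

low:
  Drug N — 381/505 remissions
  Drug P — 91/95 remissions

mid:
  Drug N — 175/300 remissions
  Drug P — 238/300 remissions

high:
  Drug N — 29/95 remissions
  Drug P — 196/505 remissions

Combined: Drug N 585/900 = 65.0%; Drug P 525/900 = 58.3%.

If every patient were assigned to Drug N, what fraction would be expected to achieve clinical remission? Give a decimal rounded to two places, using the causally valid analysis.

0.65

Drug P is higher inside every cholesterol stratum but Drug N is higher in aggregate. Whether to stratify depends on how cholesterol relates to the drug.
The distribution of cholesterol is itself part of what the drug does — it is an intermediate outcome. Holding it fixed would remove that part of the effect; the total effect is the pooled difference.
So P(outcome | do(Drug N)) is just the pooled rate for Drug N: 585/900 = 0.650.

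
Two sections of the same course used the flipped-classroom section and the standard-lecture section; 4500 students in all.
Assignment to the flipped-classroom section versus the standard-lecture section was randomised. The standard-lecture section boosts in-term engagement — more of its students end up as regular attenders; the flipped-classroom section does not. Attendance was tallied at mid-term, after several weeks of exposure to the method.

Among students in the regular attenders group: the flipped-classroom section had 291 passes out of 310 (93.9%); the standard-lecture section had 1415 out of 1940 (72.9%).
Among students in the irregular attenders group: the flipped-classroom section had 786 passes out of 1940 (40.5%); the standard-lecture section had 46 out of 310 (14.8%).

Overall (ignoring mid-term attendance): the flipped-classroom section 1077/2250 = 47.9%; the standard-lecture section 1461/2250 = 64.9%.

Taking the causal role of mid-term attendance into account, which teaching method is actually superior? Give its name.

Mid-term attendance lies on the pathway teaching method → mid-term attendance → outcome, so adjusting for it blocks the indirect effect. For the total causal effect of teaching method, use the unadjusted pooled rates.
Pooled: the flipped-classroom section 47.9% vs the standard-lecture section 64.9%; the standard-lecture section is higher overall.

the standard-lecture section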